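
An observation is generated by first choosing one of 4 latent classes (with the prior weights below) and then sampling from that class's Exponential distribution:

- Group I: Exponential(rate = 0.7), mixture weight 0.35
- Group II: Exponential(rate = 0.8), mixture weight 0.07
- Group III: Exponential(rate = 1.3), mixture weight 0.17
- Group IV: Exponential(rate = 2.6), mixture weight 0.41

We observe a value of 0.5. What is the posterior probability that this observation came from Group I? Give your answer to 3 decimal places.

By Bayes' theorem, P(k | x) = w_k f_k(x) / Σ_j w_j f_j(x).
Exponential densities:
  f_I = 0.7·e^(−0.7·0.5) = 0.7·e^(−0.3500) = 0.493282
  f_II = 0.8·e^(−0.8·0.5) = 0.8·e^(−0.4000) = 0.536256
  f_III = 1.3·e^(−1.3·0.5) = 1.3·e^(−0.6500) = 0.67866
  f_IV = 2.6·e^(−2.6·0.5) = 2.6·e^(−1.3000) = 0.708583
Multiply by the mixture weights:
  w_I·f_I = 0.35 × 0.493282 = 0.172649
  w_II·f_II = 0.07 × 0.536256 = 0.0375379
  w_III·f_III = 0.17 × 0.67866 = 0.115372
  w_IV·f_IV = 0.41 × 0.708583 = 0.290519
Marginal: 0.172649 + 0.0375379 + 0.115372 + 0.290519 = 0.616078
P(Group I | x) ≈ 0.280

0.280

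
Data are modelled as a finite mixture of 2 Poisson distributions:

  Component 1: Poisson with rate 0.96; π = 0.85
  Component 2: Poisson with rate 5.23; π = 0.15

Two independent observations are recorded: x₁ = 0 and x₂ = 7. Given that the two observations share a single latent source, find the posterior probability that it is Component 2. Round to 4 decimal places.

Posterior ∝ prior × likelihood, so P(k | x) ∝ π_k f_k(x); normalise over all components.
Since both observations come from the same component, the likelihood for component k is f_k(x₁)·f_k(x₂).
  p_1 = [e^(−0.96)·0.96^0/0! = 0.382893] × [5.70881e-05] = 2.18586e-05
  p_2 = [e^(−5.23)·5.23^0/0! = 0.00535353] × [0.11369] = 0.000608641
Unnormalised posteriors:
  π_1·p_1 = 0.85 × 2.18586e-05 = 1.85798e-05
  π_2·p_2 = 0.15 × 0.000608641 = 9.12961e-05
Evidence: 1.85798e-05 + 9.12961e-05 = 0.000109876
P(Component 2 | data) ≈ 0.8309

0.8309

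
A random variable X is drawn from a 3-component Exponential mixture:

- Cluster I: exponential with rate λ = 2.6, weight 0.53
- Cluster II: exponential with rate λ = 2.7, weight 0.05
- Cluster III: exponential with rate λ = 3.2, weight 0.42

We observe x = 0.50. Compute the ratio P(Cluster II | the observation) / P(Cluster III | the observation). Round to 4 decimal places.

0.1290

The posterior odds equal the prior odds times the likelihood ratio: (P(Z=i)/P(Z=j))·(f_i(x)/f_j(x)).
Exponential densities:
  p_I = 2.6·e^(−2.6·0.50) = 2.6·e^(−1.3000) = 0.708583
  p_II = 2.7·e^(−2.7·0.50) = 2.7·e^(−1.3500) = 0.699949
  p_III = 3.2·e^(−3.2·0.50) = 3.2·e^(−1.6000) = 0.646069
Odds = (0.05/0.42) × (0.699949/0.646069) = 0.119048 × 1.0834 ≈ 0.1290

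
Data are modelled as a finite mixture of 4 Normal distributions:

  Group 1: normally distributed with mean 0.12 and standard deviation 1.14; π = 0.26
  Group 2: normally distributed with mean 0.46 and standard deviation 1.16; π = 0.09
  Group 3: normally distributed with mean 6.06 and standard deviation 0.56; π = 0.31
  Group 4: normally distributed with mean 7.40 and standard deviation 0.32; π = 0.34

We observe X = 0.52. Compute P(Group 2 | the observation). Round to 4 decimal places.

0.2654

Apply Bayes' rule: the posterior for each component is proportional to its prior times its likelihood at x.
Evaluate each component's likelihood at the observed value:
  p_1 = (1/(1.14·√(2π)))·exp(−(0.52−0.12)²/(2·1.14²)) = 0.349949·exp(-0.06156) = 0.329057
  p_2 = (1/(1.16·√(2π)))·exp(−(0.52−0.46)²/(2·1.16²)) = 0.343916·exp(-0.00134) = 0.343456
  p_3 = (1/(0.56·√(2π)))·exp(−(0.52−6.06)²/(2·0.56²)) = 0.712397·exp(-48.93431) = 3.9886e-22
  p_4 = (1/(0.32·√(2π)))·exp(−(0.52−7.40)²/(2·0.32²)) = 1.246695·exp(-231.12500) = 5.24141e-101
Prior × likelihood for each component:
  π_1·p_1 = 0.26 × 0.329057 = 0.0855548
  π_2·p_2 = 0.09 × 0.343456 = 0.030911
  π_3·p_3 = 0.31 × 3.9886e-22 = 1.23647e-22
  π_4·p_4 = 0.34 × 5.24141e-101 = 1.78208e-101
Normaliser: 0.0855548 + 0.030911 + 1.23647e-22 + 1.78208e-101 = 0.116466
Responsibility of Group 2: 0.030911 / 0.116466 ≈ 0.2654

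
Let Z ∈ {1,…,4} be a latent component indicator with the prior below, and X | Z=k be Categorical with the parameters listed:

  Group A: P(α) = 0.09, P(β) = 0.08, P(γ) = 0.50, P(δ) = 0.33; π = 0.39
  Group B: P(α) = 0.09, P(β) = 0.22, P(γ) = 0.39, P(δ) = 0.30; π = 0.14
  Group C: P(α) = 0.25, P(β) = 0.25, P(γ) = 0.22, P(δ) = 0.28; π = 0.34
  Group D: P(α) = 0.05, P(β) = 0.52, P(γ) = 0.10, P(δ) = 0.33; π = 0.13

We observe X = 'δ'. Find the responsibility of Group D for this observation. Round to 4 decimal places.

0.1389

Apply Bayes' rule: the posterior for each component is proportional to its prior times its likelihood at x.
Categorical probabilities:
  f_A = P(δ | comp) = 0.33
  f_B = P(δ | comp) = 0.30
  f_C = P(δ | comp) = 0.28
  f_D = P(δ | comp) = 0.33
Multiply by the mixture weights:
  w_A·f_A = 0.39 × 0.33 = 0.1287
  w_B·f_B = 0.14 × 0.3 = 0.042
  w_C·f_C = 0.34 × 0.28 = 0.0952
  w_D·f_D = 0.13 × 0.33 = 0.0429
Marginal: 0.1287 + 0.042 + 0.0952 + 0.0429 = 0.3088
Responsibility of Group D: 0.0429 / 0.3088 ≈ 0.1389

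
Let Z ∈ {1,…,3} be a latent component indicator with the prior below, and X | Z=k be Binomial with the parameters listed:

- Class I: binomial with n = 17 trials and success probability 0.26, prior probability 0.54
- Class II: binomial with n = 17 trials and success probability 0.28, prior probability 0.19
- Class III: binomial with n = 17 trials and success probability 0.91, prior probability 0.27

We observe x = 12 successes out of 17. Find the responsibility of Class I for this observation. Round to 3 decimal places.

0.021

Apply Bayes' rule: the posterior for each component is proportional to its prior times its likelihood at x.
Evaluate each component's likelihood at the observed value:
  L_I = C(17,12)·0.26^12·0.74^5 = 6188·9.5429e-08·0.221901 = 0.000131036
  L_II = C(17,12)·0.28^12·0.72^5 = 6188·2.32218e-07·0.193492 = 0.000278041
  L_III = C(17,12)·0.91^12·0.09^5 = 6188·0.322475·5.9049e-06 = 0.0117831
Prior × likelihood for each component:
  P(Z=I)·L_I = 0.54 × 0.000131036 = 7.07592e-05
  P(Z=II)·L_II = 0.19 × 0.000278041 = 5.28278e-05
  P(Z=III)·L_III = 0.27 × 0.0117831 = 0.00318144
Denominator: 7.07592e-05 + 5.28278e-05 + 0.00318144 = 0.00330502
Responsibility of Class I: 7.07592e-05 / 0.00330502 ≈ 0.021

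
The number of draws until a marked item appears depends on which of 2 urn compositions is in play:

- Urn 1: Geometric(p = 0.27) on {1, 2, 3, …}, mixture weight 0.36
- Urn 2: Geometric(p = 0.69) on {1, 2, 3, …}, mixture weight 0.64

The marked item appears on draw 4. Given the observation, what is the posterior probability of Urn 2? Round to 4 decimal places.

0.2581

Apply Bayes' rule: the posterior for each component is proportional to its prior times its likelihood at x.
Geometric probabilities:
  L_1 = 0.27·(1−0.27)^3 = 0.27·0.389017 = 0.105035
  L_2 = 0.69·(1−0.69)^3 = 0.69·0.029791 = 0.0205558
Unnormalised posteriors:
  π_1·L_1 = 0.36 × 0.105035 = 0.0378125
  π_2·L_2 = 0.64 × 0.0205558 = 0.0131557
Marginal: 0.0378125 + 0.0131557 = 0.0509682
P(Urn 2 | 4) = 0.0131557 / 0.0509682 ≈ 0.2581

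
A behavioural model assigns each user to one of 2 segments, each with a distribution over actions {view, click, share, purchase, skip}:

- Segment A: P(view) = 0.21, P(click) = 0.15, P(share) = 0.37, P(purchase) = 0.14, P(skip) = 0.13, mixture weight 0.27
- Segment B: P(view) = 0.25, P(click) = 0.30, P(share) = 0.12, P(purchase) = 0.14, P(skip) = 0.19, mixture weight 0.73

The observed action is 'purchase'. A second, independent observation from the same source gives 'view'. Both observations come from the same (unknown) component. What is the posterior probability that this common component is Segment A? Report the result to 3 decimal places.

Apply Bayes' rule: the posterior for each component is proportional to its prior times its likelihood at x.
Since both observations come from the same component, the likelihood for component k is f_k(x₁)·f_k(x₂).
  p_A = [0.14] × [0.21] = 0.0294
  p_B = [0.14] × [0.25] = 0.035
Prior × likelihood for each component:
  π_A·p_A = 0.27 × 0.0294 = 0.007938
  π_B·p_B = 0.73 × 0.035 = 0.02555
Evidence: 0.007938 + 0.02555 = 0.033488
P(Segment A | x₁,x₂) ≈ 0.237

0.237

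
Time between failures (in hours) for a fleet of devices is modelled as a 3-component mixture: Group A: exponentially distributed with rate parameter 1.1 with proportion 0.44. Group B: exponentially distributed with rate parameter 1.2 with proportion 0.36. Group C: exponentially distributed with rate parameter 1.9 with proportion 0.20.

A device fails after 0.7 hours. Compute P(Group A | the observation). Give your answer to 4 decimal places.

0.4385

By Bayes' theorem, P(k | x) = π_k f_k(x) / Σ_j π_j f_j(x).
Evaluate each component's likelihood at the observed value:
  p_A = 1.1·e^(−1.1·0.7) = 1.1·e^(−0.7700) = 0.509314
  p_B = 1.2·e^(−1.2·0.7) = 1.2·e^(−0.8400) = 0.518053
  p_C = 1.9·e^(−1.9·0.7) = 1.9·e^(−1.3300) = 0.502507
Unnormalised posteriors:
  π_A·p_A = 0.44 × 0.509314 = 0.224098
  π_B·p_B = 0.36 × 0.518053 = 0.186499
  π_C·p_C = 0.20 × 0.502507 = 0.100501
Denominator: 0.224098 + 0.186499 + 0.100501 = 0.511099
P(Group A | 0.7 hours) ≈ 0.4385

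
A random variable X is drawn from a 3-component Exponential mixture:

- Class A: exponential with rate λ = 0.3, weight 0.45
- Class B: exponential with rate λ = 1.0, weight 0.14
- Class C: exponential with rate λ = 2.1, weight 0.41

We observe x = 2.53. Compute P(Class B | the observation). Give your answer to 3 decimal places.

0.142

By Bayes' theorem, P(k | x) = π_k f_k(x) / Σ_j π_j f_j(x).
Evaluate each component's likelihood at the observed value:
  f_A = 0.14044
  f_B = 0.079659
  f_C = 0.010347
Weight by the priors:
  π_A·f_A = 0.45 × 0.14044 = 0.0631981
  π_B·f_B = 0.14 × 0.079659 = 0.0111523
  π_C·f_C = 0.41 × 0.010347 = 0.00424225
Evidence: 0.0631981 + 0.0111523 + 0.00424225 = 0.0785927
P(Class B | 2.53) = 0.0111523 / 0.0785927 ≈ 0.142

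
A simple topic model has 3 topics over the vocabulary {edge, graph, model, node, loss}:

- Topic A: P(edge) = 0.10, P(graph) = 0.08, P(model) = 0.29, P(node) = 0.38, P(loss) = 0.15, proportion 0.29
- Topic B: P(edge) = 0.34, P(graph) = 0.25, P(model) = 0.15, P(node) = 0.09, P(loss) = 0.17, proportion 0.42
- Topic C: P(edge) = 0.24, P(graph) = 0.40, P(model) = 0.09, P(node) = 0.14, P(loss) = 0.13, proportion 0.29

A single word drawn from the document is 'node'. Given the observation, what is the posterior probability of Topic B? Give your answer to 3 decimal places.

0.200

P(component k | x) = P(Z=k)·f_k(x) / marginal(x), where marginal(x) = Σ_j P(Z=j)·f_j(x).
Evaluate each component's likelihood at the observed value:
  L_A = P(node | comp) = 0.38
  L_B = P(node | comp) = 0.09
  L_C = P(node | comp) = 0.14
Unnormalised posteriors:
  P(Z=A)·L_A = 0.29 × 0.38 = 0.1102
  P(Z=B)·L_B = 0.42 × 0.09 = 0.0378
  P(Z=C)·L_C = 0.29 × 0.14 = 0.0406
Denominator: 0.1102 + 0.0378 + 0.0406 = 0.1886
Responsibility of Topic B: 0.0378 / 0.1886 ≈ 0.200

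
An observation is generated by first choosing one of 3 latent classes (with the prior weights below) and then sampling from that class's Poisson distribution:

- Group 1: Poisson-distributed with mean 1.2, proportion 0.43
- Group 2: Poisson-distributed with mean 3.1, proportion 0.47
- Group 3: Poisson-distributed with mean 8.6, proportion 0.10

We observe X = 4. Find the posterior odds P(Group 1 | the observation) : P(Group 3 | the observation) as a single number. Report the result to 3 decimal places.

The posterior odds equal the prior odds times the likelihood ratio: (w_i/w_j)·(f_i(x)/f_j(x)).
Poisson probabilities:
  f_1 = 0.0260232
  f_2 = 0.17335
  f_3 = 0.0419614
Odds = (0.43/0.10) × (0.0260232/0.0419614) = 4.3 × 0.620169 ≈ 2.667

2.667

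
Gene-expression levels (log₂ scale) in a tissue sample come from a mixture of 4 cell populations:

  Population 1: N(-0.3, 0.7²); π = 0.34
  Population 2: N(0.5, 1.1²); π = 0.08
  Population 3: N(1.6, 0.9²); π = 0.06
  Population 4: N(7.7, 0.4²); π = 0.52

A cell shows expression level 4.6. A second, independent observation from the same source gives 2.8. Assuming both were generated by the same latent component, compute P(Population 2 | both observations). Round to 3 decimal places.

0.057

By Bayes' theorem, P(k | x) = P(Z=k) f_k(x) / Σ_j P(Z=j) f_j(x).
Since both observations come from the same component, the likelihood for component k is f_k(x₁)·f_k(x₂).
  f_1 = [(1/(0.7·√(2π)))·exp(−(4.6−-0.3)²/(2·0.7²)) = 0.569918·exp(-24.50000) = 1.30496e-11] × [3.14099e-05] = 4.09887e-16
  f_2 = [(1/(1.1·√(2π)))·exp(−(4.6−0.5)²/(2·1.1²)) = 0.362675·exp(-6.94628) = 0.000348968] × [0.0407541] = 1.42219e-05
  f_3 = [(1/(0.9·√(2π)))·exp(−(4.6−1.6)²/(2·0.9²)) = 0.443269·exp(-5.55556) = 0.00171364] × [0.182233] = 0.000312283
  f_4 = [(1/(0.4·√(2π)))·exp(−(4.6−7.7)²/(2·0.4²)) = 0.997356·exp(-30.03125) = 9.04574e-14] × [2.58936e-33] = 2.34227e-46
Prior × likelihood for each component:
  P(Z=1)·f_1 = 0.34 × 4.09887e-16 = 1.39362e-16
  P(Z=2)·f_2 = 0.08 × 1.42219e-05 = 1.13775e-06
  P(Z=3)·f_3 = 0.06 × 0.000312283 = 1.8737e-05
  P(Z=4)·f_4 = 0.52 × 2.34227e-46 = 1.21798e-46
Normaliser: 1.39362e-16 + 1.13775e-06 + 1.8737e-05 + 1.21798e-46 = 1.98747e-05
So the posterior for Population 2 is 1.13775e-06 / 1.98747e-05 ≈ 0.057.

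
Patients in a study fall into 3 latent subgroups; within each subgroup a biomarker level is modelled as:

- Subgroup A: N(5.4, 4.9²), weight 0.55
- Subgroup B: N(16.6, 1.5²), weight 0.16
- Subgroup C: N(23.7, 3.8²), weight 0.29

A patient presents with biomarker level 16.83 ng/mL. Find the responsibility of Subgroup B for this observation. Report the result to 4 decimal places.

0.8255

P(component k | x) = π_k·f_k(x) / marginal(x), where marginal(x) = Σ_j π_j·f_j(x).
Normal densities:
  L_A = 0.00535991
  L_B = 0.262853
  L_C = 0.0204826
Multiply by the mixture weights:
  π_A·L_A = 0.55 × 0.00535991 = 0.00294795
  π_B·L_B = 0.16 × 0.262853 = 0.0420565
  π_C·L_C = 0.29 × 0.0204826 = 0.00593994
Denominator: 0.00294795 + 0.0420565 + 0.00593994 = 0.0509444
So the posterior for Subgroup B is 0.0420565 / 0.0509444 ≈ 0.8255.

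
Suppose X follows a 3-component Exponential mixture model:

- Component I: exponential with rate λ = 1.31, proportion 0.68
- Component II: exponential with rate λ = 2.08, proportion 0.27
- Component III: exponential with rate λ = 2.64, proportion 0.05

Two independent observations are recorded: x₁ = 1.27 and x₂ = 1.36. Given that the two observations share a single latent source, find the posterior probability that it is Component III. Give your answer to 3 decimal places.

0.008

P(component k | x) = w_k·f_k(x) / marginal(x), where marginal(x) = Σ_j w_j·f_j(x).
Since both observations come from the same component, the likelihood for component k is f_k(x₁)·f_k(x₂).
  p_I = [1.31·e^(−1.31·1.27) = 1.31·e^(−1.6637) = 0.248162] × [0.220563] = 0.0547353
  p_II = [2.08·e^(−2.08·1.27) = 2.08·e^(−2.6416) = 0.148194] × [0.122894] = 0.0182122
  p_III = [2.64·e^(−2.64·1.27) = 2.64·e^(−3.3528) = 0.0923637] × [0.0728305] = 0.00672689
Weight by the priors:
  w_I·p_I = 0.68 × 0.0547353 = 0.03722
  w_II·p_II = 0.27 × 0.0182122 = 0.00491729
  w_III·p_III = 0.05 × 0.00672689 = 0.000336345
Evidence: 0.03722 + 0.00491729 + 0.000336345 = 0.0424737
P(Component III | x₁,x₂) = 0.000336345 / 0.0424737 ≈ 0.008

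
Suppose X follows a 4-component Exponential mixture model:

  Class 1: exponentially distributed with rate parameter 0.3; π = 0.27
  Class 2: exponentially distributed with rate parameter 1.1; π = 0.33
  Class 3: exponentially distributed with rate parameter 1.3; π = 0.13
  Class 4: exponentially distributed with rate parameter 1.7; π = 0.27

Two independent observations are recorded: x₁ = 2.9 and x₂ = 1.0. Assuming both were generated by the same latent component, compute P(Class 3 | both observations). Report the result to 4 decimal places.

0.0895

Posterior ∝ prior × likelihood, so P(k | x) ∝ π_k f_k(x); normalise over all components.
Since both observations come from the same component, the likelihood for component k is f_k(x₁)·f_k(x₂).
  L_1 = [0.125685] × [0.222245] = 0.027933
  L_2 = [0.0452891] × [0.366158] = 0.016583
  L_3 = [0.0299677] × [0.354291] = 0.0106173
  L_4 = [0.0122851] × [0.310562] = 0.00381527
Weight by the priors:
  π_1·L_1 = 0.27 × 0.027933 = 0.00754192
  π_2·L_2 = 0.33 × 0.016583 = 0.00547238
  π_3·L_3 = 0.13 × 0.0106173 = 0.00138025
  π_4·L_4 = 0.27 × 0.00381527 = 0.00103012
Marginal: 0.00754192 + 0.00547238 + 0.00138025 + 0.00103012 = 0.0154247
P(Class 3 | x₁,x₂) = 0.00138025 / 0.0154247 ≈ 0.0895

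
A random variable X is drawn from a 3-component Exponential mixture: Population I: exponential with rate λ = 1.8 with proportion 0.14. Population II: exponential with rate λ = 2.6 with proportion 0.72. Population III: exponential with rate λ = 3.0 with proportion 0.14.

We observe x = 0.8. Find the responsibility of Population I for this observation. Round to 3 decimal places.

0.180

The responsibility of component k is P(Z=k) f_k(x) divided by Σ_j P(Z=j) f_j(x).
Component likelihoods at x = 0.8:
  f_I = 1.8·e^(−1.8·0.8) = 1.8·e^(−1.4400) = 0.42647
  f_II = 2.6·e^(−2.6·0.8) = 2.6·e^(−2.0800) = 0.324819
  f_III = 3.0·e^(−3.0·0.8) = 3.0·e^(−2.4000) = 0.272154
Unnormalised posteriors:
  P(Z=I)·f_I = 0.14 × 0.42647 = 0.0597058
  P(Z=II)·f_II = 0.72 × 0.324819 = 0.233869
  P(Z=III)·f_III = 0.14 × 0.272154 = 0.0381015
Evidence: 0.0597058 + 0.233869 + 0.0381015 = 0.331677
So the posterior for Population I is 0.0597058 / 0.331677 ≈ 0.180.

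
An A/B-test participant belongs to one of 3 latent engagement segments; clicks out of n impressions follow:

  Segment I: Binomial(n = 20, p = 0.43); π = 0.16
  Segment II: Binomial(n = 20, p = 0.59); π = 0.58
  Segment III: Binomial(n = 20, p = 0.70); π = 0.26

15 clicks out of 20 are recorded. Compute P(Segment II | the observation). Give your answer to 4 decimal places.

0.4476

Posterior ∝ prior × likelihood, so P(k | x) ∝ π_k f_k(x); normalise over all components.
Component likelihoods at x = 15 clicks out of 20:
  f_I = C(20,15)·0.43^15·0.57^5 = 15504·3.17707e-06·0.0601692 = 0.00296377
  f_II = C(20,15)·0.59^15·0.41^5 = 15504·0.00036541·0.0115856 = 0.0656362
  f_III = C(20,15)·0.70^15·0.30^5 = 15504·0.00474756·0.00243 = 0.178863
Unnormalised posteriors:
  π_I·f_I = 0.16 × 0.00296377 = 0.000474204
  π_II·f_II = 0.58 × 0.0656362 = 0.038069
  π_III·f_III = 0.26 × 0.178863 = 0.0465044
Denominator: 0.000474204 + 0.038069 + 0.0465044 = 0.0850476
So the posterior for Segment II is 0.038069 / 0.0850476 ≈ 0.4476.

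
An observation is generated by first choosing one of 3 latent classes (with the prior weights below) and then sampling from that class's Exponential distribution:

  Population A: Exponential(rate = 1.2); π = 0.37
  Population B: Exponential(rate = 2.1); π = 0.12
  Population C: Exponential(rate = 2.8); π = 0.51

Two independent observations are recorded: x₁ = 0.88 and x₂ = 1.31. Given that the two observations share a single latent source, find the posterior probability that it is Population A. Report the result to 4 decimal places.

0.7331

By Bayes' theorem, P(k | x) = π_k f_k(x) / Σ_j π_j f_j(x).
Since both observations come from the same component, the likelihood for component k is f_k(x₁)·f_k(x₂).
  p_A = [0.417413] × [0.249155] = 0.104001
  p_B = [0.330859] × [0.134114] = 0.0443729
  p_C = [0.238263] × [0.0714769] = 0.0170303
Weight by the priors:
  π_A·p_A = 0.37 × 0.104001 = 0.0384803
  π_B·p_B = 0.12 × 0.0443729 = 0.00532475
  π_C·p_C = 0.51 × 0.0170303 = 0.00868545
Sum: 0.0384803 + 0.00532475 + 0.00868545 = 0.0524905
P(Population A | x) = 0.0384803 / 0.0524905 ≈ 0.7331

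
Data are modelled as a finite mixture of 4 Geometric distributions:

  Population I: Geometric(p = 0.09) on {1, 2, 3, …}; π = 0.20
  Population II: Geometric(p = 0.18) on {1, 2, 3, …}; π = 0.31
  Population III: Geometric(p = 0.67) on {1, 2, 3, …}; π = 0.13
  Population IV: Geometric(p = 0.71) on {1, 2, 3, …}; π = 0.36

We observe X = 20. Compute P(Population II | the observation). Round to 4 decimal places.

By Bayes' theorem, P(k | x) = w_k f_k(x) / Σ_j w_j f_j(x).
Evaluate each component's likelihood at the observed value:
  f_I = 0.0149978
  f_II = 0.00414702
  f_III = 4.76255e-10
  f_IV = 4.33332e-11
Weight by the priors:
  w_I·f_I = 0.20 × 0.0149978 = 0.00299957
  w_II·f_II = 0.31 × 0.00414702 = 0.00128557
  w_III·f_III = 0.13 × 4.76255e-10 = 6.19132e-11
  w_IV·f_IV = 0.36 × 4.33332e-11 = 1.55999e-11
Marginal: 0.00299957 + 0.00128557 + 6.19132e-11 + 1.55999e-11 = 0.00428514
So the posterior for Population II is 0.00128557 / 0.00428514 ≈ 0.3000.

0.3000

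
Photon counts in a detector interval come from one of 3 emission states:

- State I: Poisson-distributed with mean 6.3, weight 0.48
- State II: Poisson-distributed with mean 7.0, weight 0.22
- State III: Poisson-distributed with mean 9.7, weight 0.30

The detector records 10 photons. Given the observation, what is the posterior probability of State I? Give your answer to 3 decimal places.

Apply Bayes' rule: the posterior for each component is proportional to its prior times its likelihood at x.
Evaluate each component's likelihood at the observed value:
  L_I = 0.0498411
  L_II = 0.0709833
  L_III = 0.124537
Prior × likelihood for each component:
  w_I·L_I = 0.48 × 0.0498411 = 0.0239237
  w_II·L_II = 0.22 × 0.0709833 = 0.0156163
  w_III·L_III = 0.30 × 0.124537 = 0.0373611
Sum: 0.0239237 + 0.0156163 + 0.0373611 = 0.0769011
P(State I | x) = 0.0239237 / 0.0769011 ≈ 0.311

0.311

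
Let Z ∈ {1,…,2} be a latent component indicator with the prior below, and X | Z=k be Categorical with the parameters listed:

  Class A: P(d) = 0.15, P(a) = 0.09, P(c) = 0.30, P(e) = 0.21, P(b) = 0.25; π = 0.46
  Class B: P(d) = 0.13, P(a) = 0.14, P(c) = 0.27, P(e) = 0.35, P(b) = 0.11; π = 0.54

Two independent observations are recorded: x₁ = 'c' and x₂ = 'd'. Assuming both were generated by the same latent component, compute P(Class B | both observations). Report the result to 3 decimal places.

By Bayes' theorem, P(k | x) = π_k f_k(x) / Σ_j π_j f_j(x).
Since both observations come from the same component, the likelihood for component k is f_k(x₁)·f_k(x₂).
  f_A = [P(c | comp) = 0.30] × [0.15] = 0.045
  f_B = [P(c | comp) = 0.27] × [0.13] = 0.0351
Weight by the priors:
  π_A·f_A = 0.46 × 0.045 = 0.0207
  π_B·f_B = 0.54 × 0.0351 = 0.018954
Evidence: 0.0207 + 0.018954 = 0.039654
So the posterior for Class B is 0.018954 / 0.039654 ≈ 0.478.

0.478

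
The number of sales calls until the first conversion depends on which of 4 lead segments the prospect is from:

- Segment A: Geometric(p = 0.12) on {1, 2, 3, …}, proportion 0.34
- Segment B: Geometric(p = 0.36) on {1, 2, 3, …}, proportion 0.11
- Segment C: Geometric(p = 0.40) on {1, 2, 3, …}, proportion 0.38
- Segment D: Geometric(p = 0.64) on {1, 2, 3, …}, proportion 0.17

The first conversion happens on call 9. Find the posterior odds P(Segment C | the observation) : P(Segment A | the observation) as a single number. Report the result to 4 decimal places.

0.1740

Posterior odds = (π_i f_i(x)) / (π_j f_j(x)); the normalising sum cancels.
Evaluate each component's likelihood at the observed value:
  L_A = 0.12·(1−0.12)^8 = 0.12·0.359635 = 0.0431561
  L_B = 0.36·(1−0.36)^8 = 0.36·0.0281475 = 0.0101331
  L_C = 0.40·(1−0.40)^8 = 0.40·0.0167962 = 0.00671846
  L_D = 0.64·(1−0.64)^8 = 0.64·0.000282111 = 0.000180551
Posterior odds = (π_C·L_C) / (π_A·L_A) = (0.38·0.00671846) / (0.34·0.0431561) = 0.00255302 / 0.0146731 ≈ 0.1740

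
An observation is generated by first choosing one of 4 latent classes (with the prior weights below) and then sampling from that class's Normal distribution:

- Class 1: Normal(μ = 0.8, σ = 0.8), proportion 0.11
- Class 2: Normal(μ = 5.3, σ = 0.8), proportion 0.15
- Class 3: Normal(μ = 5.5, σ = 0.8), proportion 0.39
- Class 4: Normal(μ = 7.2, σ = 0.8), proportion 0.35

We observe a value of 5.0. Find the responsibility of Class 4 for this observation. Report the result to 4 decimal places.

By Bayes' theorem, P(k | x) = π_k f_k(x) / Σ_j π_j f_j(x).
Evaluate each component's likelihood at the observed value:
  f_1 = (1/(0.8·√(2π)))·exp(−(5.0−0.8)²/(2·0.8²)) = 0.498678·exp(-13.78125) = 5.16059e-07
  f_2 = (1/(0.8·√(2π)))·exp(−(5.0−5.3)²/(2·0.8²)) = 0.498678·exp(-0.07031) = 0.464819
  f_3 = (1/(0.8·√(2π)))·exp(−(5.0−5.5)²/(2·0.8²)) = 0.498678·exp(-0.19531) = 0.410201
  f_4 = (1/(0.8·√(2π)))·exp(−(5.0−7.2)²/(2·0.8²)) = 0.498678·exp(-3.78125) = 0.011367
Prior × likelihood for each component:
  π_1·f_1 = 0.11 × 5.16059e-07 = 5.67665e-08
  π_2·f_2 = 0.15 × 0.464819 = 0.0697228
  π_3·f_3 = 0.39 × 0.410201 = 0.159978
  π_4·f_4 = 0.35 × 0.011367 = 0.00397843
Normaliser: 5.67665e-08 + 0.0697228 + 0.159978 + 0.00397843 = 0.23368
P(Class 4 | data) ≈ 0.0170

0.0170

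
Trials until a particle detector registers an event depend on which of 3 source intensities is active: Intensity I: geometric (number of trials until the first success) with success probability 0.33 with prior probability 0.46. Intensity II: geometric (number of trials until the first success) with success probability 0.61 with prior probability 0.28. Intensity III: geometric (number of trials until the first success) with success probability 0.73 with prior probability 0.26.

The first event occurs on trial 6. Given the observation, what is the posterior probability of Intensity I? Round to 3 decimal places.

Apply Bayes' rule: the posterior for each component is proportional to its prior times its likelihood at x.
Geometric probabilities:
  f_I = 0.33·(1−0.33)^5 = 0.33·0.135013 = 0.0445541
  f_II = 0.61·(1−0.61)^5 = 0.61·0.00902242 = 0.00550368
  f_III = 0.73·(1−0.73)^5 = 0.73·0.00143489 = 0.00104747
Multiply by the mixture weights:
  π_I·f_I = 0.46 × 0.0445541 = 0.0204949
  π_II·f_II = 0.28 × 0.00550368 = 0.00154103
  π_III·f_III = 0.26 × 0.00104747 = 0.000272342
Evidence: 0.0204949 + 0.00154103 + 0.000272342 = 0.0223083
P(Intensity I | the observation) = 0.0204949 / 0.0223083 ≈ 0.919

0.919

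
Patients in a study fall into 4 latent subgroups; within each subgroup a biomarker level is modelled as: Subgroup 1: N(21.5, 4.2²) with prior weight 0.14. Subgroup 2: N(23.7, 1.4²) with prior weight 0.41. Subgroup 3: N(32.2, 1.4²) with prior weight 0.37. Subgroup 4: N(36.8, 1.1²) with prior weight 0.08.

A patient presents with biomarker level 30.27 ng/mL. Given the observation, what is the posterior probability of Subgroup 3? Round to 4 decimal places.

0.9644

The responsibility of component k is P(Z=k) f_k(x) divided by Σ_j P(Z=j) f_j(x).
Evaluate each component's likelihood at the observed value:
  f_1 = 0.0107366
  f_2 = 4.70509e-06
  f_3 = 0.11018
  f_4 = 8.0753e-09
Prior × likelihood for each component:
  P(Z=1)·f_1 = 0.14 × 0.0107366 = 0.00150313
  P(Z=2)·f_2 = 0.41 × 4.70509e-06 = 1.92909e-06
  P(Z=3)·f_3 = 0.37 × 0.11018 = 0.0407666
  P(Z=4)·f_4 = 0.08 × 8.0753e-09 = 6.46024e-10
Marginal: 0.00150313 + 1.92909e-06 + 0.0407666 + 6.46024e-10 = 0.0422716
So the posterior for Subgroup 3 is 0.0407666 / 0.0422716 ≈ 0.9644.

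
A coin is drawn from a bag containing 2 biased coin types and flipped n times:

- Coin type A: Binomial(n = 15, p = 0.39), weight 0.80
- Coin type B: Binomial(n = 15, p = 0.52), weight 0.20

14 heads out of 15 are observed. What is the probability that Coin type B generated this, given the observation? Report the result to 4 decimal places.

The responsibility of component k is P(Z=k) f_k(x) divided by Σ_j P(Z=j) f_j(x).
Component likelihoods at x = 14 heads out of 15:
  L_A = C(15,14)·0.39^14·0.61^1 = 15·1.88323e-06·0.61 = 1.72316e-05
  L_B = C(15,14)·0.52^14·0.48^1 = 15·0.000105693·0.48 = 0.000760991
Unnormalised posteriors:
  P(Z=A)·L_A = 0.80 × 1.72316e-05 = 1.37853e-05
  P(Z=B)·L_B = 0.20 × 0.000760991 = 0.000152198
Marginal: 1.37853e-05 + 0.000152198 = 0.000165983
So the posterior for Coin type B is 0.000152198 / 0.000165983 ≈ 0.9169.

0.9169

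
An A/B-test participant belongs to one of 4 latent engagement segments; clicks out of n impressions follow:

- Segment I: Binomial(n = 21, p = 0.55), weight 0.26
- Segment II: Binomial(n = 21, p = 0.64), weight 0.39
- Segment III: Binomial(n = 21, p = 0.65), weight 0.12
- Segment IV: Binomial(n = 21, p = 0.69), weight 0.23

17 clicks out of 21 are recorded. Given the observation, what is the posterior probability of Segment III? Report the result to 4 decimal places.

0.1352

The responsibility of component k is w_k f_k(x) divided by Σ_j w_j f_j(x).
Component likelihoods at x = 17 clicks out of 21:
  L_I = 0.00946411
  L_II = 0.0509722
  L_III = 0.0592739
  L_IV = 0.100681
Unnormalised posteriors:
  w_I·L_I = 0.26 × 0.00946411 = 0.00246067
  w_II·L_II = 0.39 × 0.0509722 = 0.0198792
  w_III·L_III = 0.12 × 0.0592739 = 0.00711287
  w_IV·L_IV = 0.23 × 0.100681 = 0.0231565
Normaliser: 0.00246067 + 0.0198792 + 0.00711287 + 0.0231565 = 0.0526092
P(Segment III | data) = 0.00711287 / 0.0526092 ≈ 0.1352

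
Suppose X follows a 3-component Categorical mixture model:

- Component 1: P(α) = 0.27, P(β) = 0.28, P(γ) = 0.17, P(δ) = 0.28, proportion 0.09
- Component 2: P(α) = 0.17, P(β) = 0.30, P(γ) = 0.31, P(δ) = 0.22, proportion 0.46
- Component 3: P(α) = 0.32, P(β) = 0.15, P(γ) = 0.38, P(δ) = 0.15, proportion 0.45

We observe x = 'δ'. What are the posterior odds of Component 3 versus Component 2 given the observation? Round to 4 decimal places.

Since P(k|x) ∝ π_k f_k(x), the posterior odds are π_i f_i(x) / (π_j f_j(x)).
Component likelihoods at x = 'δ':
  p_1 = 0.28
  p_2 = 0.22
  p_3 = 0.15
0.0675 / 0.1012 ≈ 0.6670

0.6670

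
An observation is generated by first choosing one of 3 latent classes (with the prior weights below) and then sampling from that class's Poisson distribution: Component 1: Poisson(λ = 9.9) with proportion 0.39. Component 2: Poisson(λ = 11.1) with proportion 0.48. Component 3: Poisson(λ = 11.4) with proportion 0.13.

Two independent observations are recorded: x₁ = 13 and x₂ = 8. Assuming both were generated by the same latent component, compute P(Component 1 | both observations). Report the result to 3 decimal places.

By Bayes' theorem, P(k | x) = π_k f_k(x) / Σ_j π_j f_j(x).
Since both observations come from the same component, the likelihood for component k is f_k(x₁)·f_k(x₂).
  L_1 = [e^(−9.9)·9.9^13/13! = 0.0707069] × [0.114827] = 0.00811909
  L_2 = [e^(−11.1)·11.1^13/13! = 0.0942431] × [0.0863763] = 0.00814037
  L_3 = [e^(−11.4)·11.4^13/13! = 0.0987474] × [0.0792066] = 0.00782144
Weight by the priors:
  π_1·L_1 = 0.39 × 0.00811909 = 0.00316645
  π_2·L_2 = 0.48 × 0.00814037 = 0.00390738
  π_3·L_3 = 0.13 × 0.00782144 = 0.00101679
Normaliser: 0.00316645 + 0.00390738 + 0.00101679 = 0.00809061
P(Component 1 | x₁,x₂) ≈ 0.391

0.391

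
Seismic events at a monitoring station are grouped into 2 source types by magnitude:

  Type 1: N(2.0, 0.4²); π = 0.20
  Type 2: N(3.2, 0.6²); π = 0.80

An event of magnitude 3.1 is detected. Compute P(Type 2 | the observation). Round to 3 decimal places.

0.991

Apply Bayes' rule: the posterior for each component is proportional to its prior times its likelihood at x.
Normal densities:
  p_1 = 0.0227339
  p_2 = 0.655733
Weight by the priors:
  π_1·p_1 = 0.20 × 0.0227339 = 0.00454678
  π_2·p_2 = 0.80 × 0.655733 = 0.524586
Sum: 0.00454678 + 0.524586 = 0.529133
So the posterior for Type 2 is 0.524586 / 0.529133 ≈ 0.991.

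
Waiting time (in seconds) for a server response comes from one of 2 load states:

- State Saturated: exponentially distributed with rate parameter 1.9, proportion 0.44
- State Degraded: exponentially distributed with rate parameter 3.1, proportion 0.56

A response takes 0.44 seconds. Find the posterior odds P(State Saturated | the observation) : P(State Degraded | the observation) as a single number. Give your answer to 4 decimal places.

The posterior odds equal the prior odds times the likelihood ratio: (P(Z=i)/P(Z=j))·(f_i(x)/f_j(x)).
Component likelihoods at x = 0.44 seconds:
  f_Saturated = 0.823538
  f_Degraded = 0.792472
Odds = (0.44/0.56) × (0.823538/0.792472) = 0.785714 × 1.0392 ≈ 0.8165

0.8165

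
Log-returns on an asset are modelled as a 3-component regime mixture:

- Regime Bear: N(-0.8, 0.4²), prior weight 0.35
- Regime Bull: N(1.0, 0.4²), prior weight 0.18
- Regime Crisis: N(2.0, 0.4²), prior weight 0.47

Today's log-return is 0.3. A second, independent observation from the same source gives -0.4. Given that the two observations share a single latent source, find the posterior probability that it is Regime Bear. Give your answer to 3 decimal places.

By Bayes' theorem, P(k | x) = w_k f_k(x) / Σ_j w_j f_j(x).
Since both observations come from the same component, the likelihood for component k is f_k(x₁)·f_k(x₂).
  f_Bear = [(1/(0.4·√(2π)))·exp(−(0.3−-0.8)²/(2·0.4²)) = 0.997356·exp(-3.78125) = 0.0227339] × [0.604927] = 0.0137523
  f_Bull = [(1/(0.4·√(2π)))·exp(−(0.3−1.0)²/(2·0.4²)) = 0.997356·exp(-1.53125) = 0.215693] × [0.00218171] = 0.00047058
  f_Crisis = [(1/(0.4·√(2π)))·exp(−(0.3−2.0)²/(2·0.4²)) = 0.997356·exp(-9.03125) = 0.000119297] × [1.51897e-08] = 1.81208e-12
Multiply by the mixture weights:
  w_Bear·f_Bear = 0.35 × 0.0137523 = 0.00481332
  w_Bull·f_Bull = 0.18 × 0.00047058 = 8.47043e-05
  w_Crisis·f_Crisis = 0.47 × 1.81208e-12 = 8.51678e-13
Marginal: 0.00481332 + 8.47043e-05 + 8.51678e-13 = 0.00489803
P(Regime Bear | x₁, x₂) = 0.00481332 / 0.00489803 ≈ 0.983

0.983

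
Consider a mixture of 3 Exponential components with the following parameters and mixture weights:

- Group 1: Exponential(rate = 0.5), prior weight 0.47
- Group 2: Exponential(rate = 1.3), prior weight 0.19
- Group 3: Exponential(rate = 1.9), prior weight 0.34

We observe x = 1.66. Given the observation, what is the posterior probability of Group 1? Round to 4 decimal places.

0.6462

The responsibility of component k is w_k f_k(x) divided by Σ_j w_j f_j(x).
Component likelihoods at x = 1.66:
  f_1 = 0.218025
  f_2 = 0.150223
  f_3 = 0.081094
Weight by the priors:
  w_1·f_1 = 0.47 × 0.218025 = 0.102472
  w_2·f_2 = 0.19 × 0.150223 = 0.0285423
  w_3·f_3 = 0.34 × 0.081094 = 0.027572
Sum: 0.102472 + 0.0285423 + 0.027572 = 0.158586
P(Group 1 | x) ≈ 0.6462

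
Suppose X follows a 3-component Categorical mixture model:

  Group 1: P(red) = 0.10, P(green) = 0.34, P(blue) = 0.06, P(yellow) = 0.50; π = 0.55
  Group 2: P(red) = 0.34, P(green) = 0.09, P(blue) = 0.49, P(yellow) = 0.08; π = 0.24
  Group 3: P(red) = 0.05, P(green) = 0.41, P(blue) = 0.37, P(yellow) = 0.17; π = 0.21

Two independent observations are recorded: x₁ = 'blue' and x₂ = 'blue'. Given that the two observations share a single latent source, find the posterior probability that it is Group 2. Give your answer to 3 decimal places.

P(component k | x) = π_k·f_k(x) / marginal(x), where marginal(x) = Σ_j π_j·f_j(x).
Since both observations come from the same component, the likelihood for component k is f_k(x₁)·f_k(x₂).
  f_1 = [P(blue | comp) = 0.06] × [0.06] = 0.0036
  f_2 = [P(blue | comp) = 0.49] × [0.49] = 0.2401
  f_3 = [P(blue | comp) = 0.37] × [0.37] = 0.1369
Prior × likelihood for each component:
  π_1·f_1 = 0.55 × 0.0036 = 0.00198
  π_2·f_2 = 0.24 × 0.2401 = 0.057624
  π_3·f_3 = 0.21 × 0.1369 = 0.028749
Denominator: 0.00198 + 0.057624 + 0.028749 = 0.088353
P(Group 2 | x₁, x₂) ≈ 0.652

0.652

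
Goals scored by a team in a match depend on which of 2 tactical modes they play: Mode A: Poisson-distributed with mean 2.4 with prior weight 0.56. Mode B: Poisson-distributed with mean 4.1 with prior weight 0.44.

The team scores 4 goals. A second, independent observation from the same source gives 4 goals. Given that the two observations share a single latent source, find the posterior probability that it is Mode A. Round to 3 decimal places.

Apply Bayes' rule: the posterior for each component is proportional to its prior times its likelihood at x.
Since both observations come from the same component, the likelihood for component k is f_k(x₁)·f_k(x₂).
  L_A = [0.125408] × [0.125408] = 0.0157273
  L_B = [0.195127] × [0.195127] = 0.0380744
Unnormalised posteriors:
  P(Z=A)·L_A = 0.56 × 0.0157273 = 0.00880728
  P(Z=B)·L_B = 0.44 × 0.0380744 = 0.0167528
Sum: 0.00880728 + 0.0167528 = 0.02556
So the posterior for Mode A is 0.00880728 / 0.02556 ≈ 0.345.

0.345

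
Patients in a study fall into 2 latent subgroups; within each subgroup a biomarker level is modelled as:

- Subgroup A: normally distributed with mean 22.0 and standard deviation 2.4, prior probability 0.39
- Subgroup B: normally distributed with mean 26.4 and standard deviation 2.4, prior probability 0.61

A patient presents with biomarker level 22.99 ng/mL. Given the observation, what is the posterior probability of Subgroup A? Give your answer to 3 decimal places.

Apply Bayes' rule: the posterior for each component is proportional to its prior times its likelihood at x.
Evaluate each component's likelihood at the observed value:
  L_A = (1/(2.4·√(2π)))·exp(−(22.99−22.0)²/(2·2.4²)) = 0.166226·exp(-0.08508) = 0.152669
  L_B = (1/(2.4·√(2π)))·exp(−(22.99−26.4)²/(2·2.4²)) = 0.166226·exp(-1.00938) = 0.06058
Unnormalised posteriors:
  w_A·L_A = 0.39 × 0.152669 = 0.0595408
  w_B·L_B = 0.61 × 0.06058 = 0.0369538
Normaliser: 0.0595408 + 0.0369538 = 0.0964946
P(Subgroup A | data) ≈ 0.617

0.617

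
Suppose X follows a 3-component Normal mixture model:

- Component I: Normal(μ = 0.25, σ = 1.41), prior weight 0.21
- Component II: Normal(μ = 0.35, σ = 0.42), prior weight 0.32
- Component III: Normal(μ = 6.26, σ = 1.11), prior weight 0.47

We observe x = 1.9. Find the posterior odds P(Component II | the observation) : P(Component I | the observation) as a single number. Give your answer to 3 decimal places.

0.011

Only the two components matter; the odds are (π_i f_i(x)) / (π_j f_j(x)).
Component likelihoods at x = 1.9:
  p_I = (1/(1.41·√(2π)))·exp(−(1.9−0.25)²/(2·1.41²)) = 0.282938·exp(-0.68470) = 0.142669
  p_II = (1/(0.42·√(2π)))·exp(−(1.9−0.35)²/(2·0.42²)) = 0.949863·exp(-6.80981) = 0.00104761
  p_III = (1/(1.11·√(2π)))·exp(−(1.9−6.26)²/(2·1.11²)) = 0.359407·exp(-7.71431) = 0.000160437
Odds = (0.32/0.21) × (0.00104761/0.142669) = 1.52381 × 0.00734292 ≈ 0.011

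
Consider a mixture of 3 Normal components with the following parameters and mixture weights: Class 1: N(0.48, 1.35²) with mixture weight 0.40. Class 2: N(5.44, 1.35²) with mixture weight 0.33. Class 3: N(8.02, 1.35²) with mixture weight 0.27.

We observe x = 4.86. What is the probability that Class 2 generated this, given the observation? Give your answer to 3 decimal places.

0.939

P(component k | x) = P(Z=k)·f_k(x) / marginal(x), where marginal(x) = Σ_j P(Z=j)·f_j(x).
Evaluate each component's likelihood at the observed value:
  p_1 = 0.00153036
  p_2 = 0.26946
  p_3 = 0.0190903
Prior × likelihood for each component:
  P(Z=1)·p_1 = 0.40 × 0.00153036 = 0.000612144
  P(Z=2)·p_2 = 0.33 × 0.26946 = 0.0889219
  P(Z=3)·p_3 = 0.27 × 0.0190903 = 0.00515437
Marginal: 0.000612144 + 0.0889219 + 0.00515437 = 0.0946884
P(Class 2 | x) = 0.0889219 / 0.0946884 ≈ 0.939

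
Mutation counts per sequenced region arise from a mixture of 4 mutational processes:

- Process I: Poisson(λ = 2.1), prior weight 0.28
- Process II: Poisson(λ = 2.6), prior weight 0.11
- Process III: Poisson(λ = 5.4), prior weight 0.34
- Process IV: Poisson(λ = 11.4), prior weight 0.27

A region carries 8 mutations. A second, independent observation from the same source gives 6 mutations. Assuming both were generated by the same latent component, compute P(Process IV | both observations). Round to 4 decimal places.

0.1451

The responsibility of component k is π_k f_k(x) divided by Σ_j π_j f_j(x).
Since both observations come from the same component, the likelihood for component k is f_k(x₁)·f_k(x₂).
  f_I = [e^(−2.1)·2.1^8/8! = 0.00114872] × [0.014587] = 1.67564e-05
  f_II = [e^(−2.6)·2.6^8/8! = 0.00384681] × [0.0318671] = 0.000122586
  f_III = [e^(−5.4)·5.4^8/8! = 0.0809915] × [0.155539] = 0.0125974
  f_IV = [e^(−11.4)·11.4^8/8! = 0.0792066] × [0.0341303] = 0.00270334
Prior × likelihood for each component:
  π_I·f_I = 0.28 × 1.67564e-05 = 4.69179e-06
  π_II·f_II = 0.11 × 0.000122586 = 1.34845e-05
  π_III·f_III = 0.34 × 0.0125974 = 0.0042831
  π_IV·f_IV = 0.27 × 0.00270334 = 0.000729902
Marginal: 4.69179e-06 + 1.34845e-05 + 0.0042831 + 0.000729902 = 0.00503118
P(Process IV | x₁,x₂) = 0.000729902 / 0.00503118 ≈ 0.1451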